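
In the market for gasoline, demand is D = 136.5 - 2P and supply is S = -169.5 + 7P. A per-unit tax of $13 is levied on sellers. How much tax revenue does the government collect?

Pre-tax equilibrium: P* = 34, Q* = 68.5.
Tax on sellers shifts supply to S = -169.5 + 7(P − 13) = -260.5 + 7P.
136.5 - 2P = -260.5 + 7P gives buyer price Pb = 397/9; sellers receive Ps = 397/9 − 13 = 280/9.
New quantity: Q = 136.5 − 2(397/9) = 869/18.
Revenue = 13 × 869/18 = 11297/18.

Tax revenue = 11297/18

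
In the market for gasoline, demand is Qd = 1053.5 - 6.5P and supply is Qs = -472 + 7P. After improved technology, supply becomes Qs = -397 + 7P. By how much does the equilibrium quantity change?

Original equilibrium: P* = 113, Q* = 319.
New equilibrium: 1053.5 - 6.5P = -397 + 7P, so 1450.5 = 13.5P and P' = 967/9; Q' = 1053.5 − 6.5(967/9) = 3196/9.
Change in quantity: 3196/9 − 319 = 325/9.

ΔQ = 325/9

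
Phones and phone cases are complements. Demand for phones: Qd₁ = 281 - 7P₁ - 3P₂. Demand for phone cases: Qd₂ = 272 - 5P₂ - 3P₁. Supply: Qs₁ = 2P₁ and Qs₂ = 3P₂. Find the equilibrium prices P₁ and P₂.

P₁ = 1432/63, P₂ = 535/21

Market 1: 281 - 7P₁ - 3P₂ = 2P₁ → 9P₁ + 3P₂ = 281.
Market 2: 8P₂ + 3P₁ = 272.
Eliminating P₂: 8×(1) − 3×(2) gives 63P₁ = 1432, so P₁ = 1432/63.
Back-substitute into (2): P₂ = (272 − 3×1432/63) / 8 = 535/21.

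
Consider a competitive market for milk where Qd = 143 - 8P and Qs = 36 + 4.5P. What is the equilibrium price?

P* = 8.56

Set Qd = Qs: 143 - 8P = 36 + 4.5P.
107 = 12.5P, so P* = 8.56.
Q* = 143 − 8(8.56) = 74.52.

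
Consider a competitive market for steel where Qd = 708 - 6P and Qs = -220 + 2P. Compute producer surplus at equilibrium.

Producer surplus = 36

Equilibrium: 708 - 6P = -220 + 2P gives P* = 116, Q* = 12.
Supply starts at P = 110 (where Qs = 0).
PS = ½(116 − 110)(12) = 36.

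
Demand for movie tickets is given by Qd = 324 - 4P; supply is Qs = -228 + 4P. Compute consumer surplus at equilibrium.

Equilibrium: 324 - 4P = -228 + 4P gives P* = 69, Q* = 48.
Demand choke price (Qd = 0): P = 81.
CS = ½(81 − 69)(48) = 288.

Consumer surplus = 288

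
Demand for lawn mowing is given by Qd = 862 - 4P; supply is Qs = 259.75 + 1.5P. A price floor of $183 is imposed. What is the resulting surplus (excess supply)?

Equilibrium price would be P* = 109.5, so the floor at 183 binds.
At P = 183: Qd = 130, Qs = 534.25.
Surplus = 534.25 − 130 = 404.25.

Surplus = 404.25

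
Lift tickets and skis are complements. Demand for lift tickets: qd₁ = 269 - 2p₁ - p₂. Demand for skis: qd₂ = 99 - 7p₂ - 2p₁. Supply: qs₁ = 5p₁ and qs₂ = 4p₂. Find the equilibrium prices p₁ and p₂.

p₁ = 572/15, p₂ = 31/15

Market 1: 269 - 2p₁ - p₂ = 5p₁ → 7p₁ + p₂ = 269.
Market 2: 11p₂ + 2p₁ = 99.
Eliminating p₂: 11×(1) − 1×(2) gives 75p₁ = 2860, so p₁ = 572/15.
Back-substitute into (2): p₂ = (99 − 2×572/15) / 11 = 31/15.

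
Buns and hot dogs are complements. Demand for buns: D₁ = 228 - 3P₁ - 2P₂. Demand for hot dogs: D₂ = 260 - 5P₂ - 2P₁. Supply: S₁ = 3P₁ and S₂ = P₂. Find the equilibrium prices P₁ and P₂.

P₁ = 26.5, P₂ = 34.5

Market 1: 228 - 3P₁ - 2P₂ = 3P₁ → 6P₁ + 2P₂ = 228.
Market 2: 6P₂ + 2P₁ = 260.
Eliminating P₂: 6×(1) − 2×(2) gives 32P₁ = 848, so P₁ = 26.5.
Back-substitute into (2): P₂ = (260 − 2×26.5) / 6 = 34.5.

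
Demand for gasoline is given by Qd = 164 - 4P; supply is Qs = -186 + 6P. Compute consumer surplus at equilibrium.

Equilibrium: 164 - 4P = -186 + 6P gives P* = 35, Q* = 24.
Demand choke price (Qd = 0): P = 41.
CS = ½(41 − 35)(24) = 72.

Consumer surplus = 72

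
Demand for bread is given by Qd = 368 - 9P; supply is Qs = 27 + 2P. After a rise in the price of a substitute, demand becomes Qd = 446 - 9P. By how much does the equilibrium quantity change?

ΔQ = 156/11

Original equilibrium: P* = 31, Q* = 89.
New equilibrium: 446 - 9P = 27 + 2P, so 419 = 11P and P' = 419/11; Q' = 446 − 9(419/11) = 1135/11.
Change in quantity: 1135/11 − 89 = 156/11.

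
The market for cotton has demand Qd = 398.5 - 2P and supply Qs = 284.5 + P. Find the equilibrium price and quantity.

Set Qd = Qs: 398.5 - 2P = 284.5 + P.
114 = 3P, so P* = 38.
Q* = 398.5 − 2(38) = 322.5.

P* = 38, Q* = 322.5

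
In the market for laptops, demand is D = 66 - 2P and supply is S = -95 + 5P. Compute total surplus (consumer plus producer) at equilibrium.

Equilibrium: 66 - 2P = -95 + 5P gives P* = 23, Q* = 20.
Demand choke price: P = 33; supply starts at P = 19.
CS = ½(33 − 23)(20) = 100; PS = ½(23 − 19)(20) = 40.

Total surplus = 140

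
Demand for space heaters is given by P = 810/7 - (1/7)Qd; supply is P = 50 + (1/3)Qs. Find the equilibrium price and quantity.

Set the two price expressions equal: 810/7 - (1/7)Q = 50 + (1/3)Q.
460/7 = (10/21)Q, so Q* = 138.
P* = 810/7 − (1/7)(138) = 96.

P* = 96, Q* = 138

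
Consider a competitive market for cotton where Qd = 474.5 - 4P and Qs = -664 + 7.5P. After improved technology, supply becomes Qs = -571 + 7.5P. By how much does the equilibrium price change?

Original equilibrium: P* = 99, Q* = 78.5.
New equilibrium: 474.5 - 4P = -571 + 7.5P, so 1045.5 = 11.5P and P' = 2091/23; Q' = 474.5 − 4(2091/23) = 5099/46.
Change in price: 2091/23 − 99 = -186/23.

ΔP = -186/23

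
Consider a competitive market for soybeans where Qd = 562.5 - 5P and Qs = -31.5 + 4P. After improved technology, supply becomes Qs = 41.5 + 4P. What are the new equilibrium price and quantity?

Original equilibrium: P* = 66, Q* = 232.5.
New equilibrium: 562.5 - 5P = 41.5 + 4P, so 521 = 9P and P' = 521/9; Q' = 562.5 − 5(521/9) = 4915/18.

P' = 521/9, Q' = 4915/18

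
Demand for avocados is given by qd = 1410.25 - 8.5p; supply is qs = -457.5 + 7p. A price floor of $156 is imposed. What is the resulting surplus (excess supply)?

Equilibrium price would be p* = 120.5, so the floor at 156 binds.
At p = 156: qd = 84.25, qs = 634.5.
Surplus = 634.5 − 84.25 = 550.25.

Surplus = 550.25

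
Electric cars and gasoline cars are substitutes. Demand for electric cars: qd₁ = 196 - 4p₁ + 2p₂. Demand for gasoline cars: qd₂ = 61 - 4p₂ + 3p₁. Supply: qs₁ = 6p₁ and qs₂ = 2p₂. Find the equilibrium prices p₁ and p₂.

p₁ = 649/27, p₂ = 599/27

Market 1: 196 - 4p₁ + 2p₂ = 6p₁ → 10p₁ - 2p₂ = 196.
Market 2: 6p₂ - 3p₁ = 61.
Eliminating p₂: 6×(1) + 2×(2) gives 54p₁ = 1298, so p₁ = 649/27.
Back-substitute into (2): p₂ = (61 + 3×649/27) / 6 = 599/27.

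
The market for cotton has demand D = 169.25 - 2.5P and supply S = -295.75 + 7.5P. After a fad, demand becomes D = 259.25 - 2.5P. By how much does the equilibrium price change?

ΔP = 9

Original equilibrium: P* = 46.5, Q* = 53.
New equilibrium: 259.25 - 2.5P = -295.75 + 7.5P, so 555 = 10P and P' = 55.5; Q' = 259.25 − 2.5(55.5) = 120.5.
Change in price: 55.5 − 46.5 = 9.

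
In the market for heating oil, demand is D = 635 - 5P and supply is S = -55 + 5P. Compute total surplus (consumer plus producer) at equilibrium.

Total surplus = 16820

Equilibrium: 635 - 5P = -55 + 5P gives P* = 69, Q* = 290.
Demand choke price: P = 127; supply starts at P = 11.
CS = ½(127 − 69)(290) = 8410; PS = ½(69 − 11)(290) = 8410.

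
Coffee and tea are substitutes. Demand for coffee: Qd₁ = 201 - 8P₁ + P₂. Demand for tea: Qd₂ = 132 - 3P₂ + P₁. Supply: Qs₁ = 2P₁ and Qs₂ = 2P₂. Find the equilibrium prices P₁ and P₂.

Market 1: 201 - 8P₁ + P₂ = 2P₁ → 10P₁ - P₂ = 201.
Market 2: 5P₂ - P₁ = 132.
Eliminating P₂: 5×(1) + 1×(2) gives 49P₁ = 1137, so P₁ = 1137/49.
Back-substitute into (2): P₂ = (132 + 1×1137/49) / 5 = 1521/49.

P₁ = 1137/49, P₂ = 1521/49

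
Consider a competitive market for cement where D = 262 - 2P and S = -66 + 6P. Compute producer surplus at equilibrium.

Equilibrium: 262 - 2P = -66 + 6P gives P* = 41, Q* = 180.
Supply starts at P = 11 (where S = 0).
PS = ½(41 − 11)(180) = 2700.

Producer surplus = 2700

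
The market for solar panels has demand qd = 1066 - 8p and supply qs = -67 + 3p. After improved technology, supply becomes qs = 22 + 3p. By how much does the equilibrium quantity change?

Δq = 712/11

Original equilibrium: p* = 103, q* = 242.
New equilibrium: 1066 - 8p = 22 + 3p, so 1044 = 11p and p' = 1044/11; q' = 1066 − 8(1044/11) = 3374/11.
Change in quantity: 3374/11 − 242 = 712/11.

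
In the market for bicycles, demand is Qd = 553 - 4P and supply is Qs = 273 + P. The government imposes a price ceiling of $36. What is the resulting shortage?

Equilibrium price would be P* = 56, so the ceiling at 36 binds.
At P = 36: Qd = 553 − 4(36) = 409, Qs = 273 + 1(36) = 309.
Shortage = 409 − 309 = 100.

Shortage = 100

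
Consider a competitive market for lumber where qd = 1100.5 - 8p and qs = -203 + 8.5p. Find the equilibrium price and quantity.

Set qd = qs: 1100.5 - 8p = -203 + 8.5p.
1303.5 = 16.5p, so p* = 79.
q* = 1100.5 − 8(79) = 468.5.

p* = 79, q* = 468.5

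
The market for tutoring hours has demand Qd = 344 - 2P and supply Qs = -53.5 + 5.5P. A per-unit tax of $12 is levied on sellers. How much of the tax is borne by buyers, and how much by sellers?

Pre-tax equilibrium: P* = 53, Q* = 238.
Tax on sellers shifts supply to Qs = -53.5 + 5.5(P − 12) = -119.5 + 5.5P.
344 - 2P = -119.5 + 5.5P gives buyer price Pb = 61.8; sellers receive Ps = 61.8 − 12 = 49.8.
New quantity: Q = 344 − 2(61.8) = 220.4.
Buyer burden = 61.8 − 53 = 8.8; seller burden = 53 − 49.8 = 3.2.

Buyers bear $8.8, sellers bear $3.2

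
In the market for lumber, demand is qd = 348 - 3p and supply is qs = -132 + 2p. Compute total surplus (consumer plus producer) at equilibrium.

Equilibrium: 348 - 3p = -132 + 2p gives p* = 96, q* = 60.
Demand choke price: p = 116; supply starts at p = 66.
CS = ½(116 − 96)(60) = 600; PS = ½(96 − 66)(60) = 900.

Total surplus = 1500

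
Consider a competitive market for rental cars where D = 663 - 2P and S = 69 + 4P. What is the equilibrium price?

P* = 99

Set D = S: 663 - 2P = 69 + 4P.
594 = 6P, so P* = 99.
Q* = 663 − 2(99) = 465.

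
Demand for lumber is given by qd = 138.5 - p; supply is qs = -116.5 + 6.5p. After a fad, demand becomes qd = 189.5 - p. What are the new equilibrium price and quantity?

p' = 40.8, q' = 148.7

Original equilibrium: p* = 34, q* = 104.5.
New equilibrium: 189.5 - p = -116.5 + 6.5p, so 306 = 7.5p and p' = 40.8; q' = 189.5 − 1(40.8) = 148.7.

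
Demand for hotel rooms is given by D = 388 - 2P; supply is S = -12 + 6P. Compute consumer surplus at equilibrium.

Equilibrium: 388 - 2P = -12 + 6P gives P* = 50, Q* = 288.
Demand choke price (D = 0): P = 194.
CS = ½(194 − 50)(288) = 20736.

Consumer surplus = 20736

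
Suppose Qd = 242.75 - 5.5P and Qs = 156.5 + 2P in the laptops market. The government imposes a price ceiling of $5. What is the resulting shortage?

Shortage = 48.75

Equilibrium price would be P* = 11.5, so the ceiling at 5 binds.
At P = 5: Qd = 242.75 − 5.5(5) = 215.25, Qs = 156.5 + 2(5) = 166.5.
Shortage = 215.25 − 166.5 = 48.75.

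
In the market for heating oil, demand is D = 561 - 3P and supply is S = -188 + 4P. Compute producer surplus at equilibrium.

Producer surplus = 7200

Equilibrium: 561 - 3P = -188 + 4P gives P* = 107, Q* = 240.
Supply starts at P = 47 (where S = 0).
PS = ½(107 − 47)(240) = 7200.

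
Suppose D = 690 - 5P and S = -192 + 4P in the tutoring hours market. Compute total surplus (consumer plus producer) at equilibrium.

Equilibrium: 690 - 5P = -192 + 4P gives P* = 98, Q* = 200.
Demand choke price: P = 138; supply starts at P = 48.
CS = ½(138 − 98)(200) = 4000; PS = ½(98 − 48)(200) = 5000.

Total surplus = 9000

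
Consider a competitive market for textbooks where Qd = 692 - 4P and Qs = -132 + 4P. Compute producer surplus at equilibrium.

Producer surplus = 9800

Equilibrium: 692 - 4P = -132 + 4P gives P* = 103, Q* = 280.
Supply starts at P = 33 (where Qs = 0).
PS = ½(103 − 33)(280) = 9800.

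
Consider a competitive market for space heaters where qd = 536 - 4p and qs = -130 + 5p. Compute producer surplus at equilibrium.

Producer surplus = 5760

Equilibrium: 536 - 4p = -130 + 5p gives p* = 74, q* = 240.
Supply starts at p = 26 (where qs = 0).
PS = ½(74 − 26)(240) = 5760.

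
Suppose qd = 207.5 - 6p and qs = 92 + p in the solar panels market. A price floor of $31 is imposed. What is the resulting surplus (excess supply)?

Equilibrium price would be p* = 16.5, so the floor at 31 binds.
At p = 31: qd = 21.5, qs = 123.
Surplus = 123 − 21.5 = 101.5.

Surplus = 101.5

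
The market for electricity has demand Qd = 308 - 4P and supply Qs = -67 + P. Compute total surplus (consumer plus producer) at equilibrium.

Equilibrium: 308 - 4P = -67 + P gives P* = 75, Q* = 8.
Demand choke price: P = 77; supply starts at P = 67.
CS = ½(77 − 75)(8) = 8; PS = ½(75 − 67)(8) = 32.

Total surplus = 40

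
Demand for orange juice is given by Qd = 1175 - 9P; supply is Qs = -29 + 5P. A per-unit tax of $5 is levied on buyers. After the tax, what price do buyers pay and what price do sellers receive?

Buyers pay 1229/14, sellers receive 1159/14

Pre-tax equilibrium: P* = 86, Q* = 401.
Tax on buyers shifts demand to Qd = 1175 − 9(P + 5) = 1130 - 9P.
1130 - 9P = -29 + 5P gives seller price Ps = 1159/14; buyers pay Pb = 1159/14 + 5 = 1229/14.
New quantity: Q = 1175 − 9(1229/14) = 5389/14.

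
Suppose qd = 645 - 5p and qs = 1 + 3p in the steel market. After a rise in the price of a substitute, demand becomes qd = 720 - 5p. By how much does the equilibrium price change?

Δp = 9.375

Original equilibrium: p* = 80.5, q* = 242.5.
New equilibrium: 720 - 5p = 1 + 3p, so 719 = 8p and p' = 89.875; q' = 720 − 5(89.875) = 270.625.
Change in price: 89.875 − 80.5 = 9.375.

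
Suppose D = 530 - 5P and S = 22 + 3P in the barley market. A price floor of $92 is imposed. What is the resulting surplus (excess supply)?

Equilibrium price would be P* = 63.5, so the floor at 92 binds.
At P = 92: D = 70, S = 298.
Surplus = 298 − 70 = 228.

Surplus = 228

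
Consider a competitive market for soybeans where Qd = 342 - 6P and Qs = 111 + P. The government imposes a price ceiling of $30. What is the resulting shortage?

Equilibrium price would be P* = 33, so the ceiling at 30 binds.
At P = 30: Qd = 342 − 6(30) = 162, Qs = 111 + 1(30) = 141.
Shortage = 162 − 141 = 21.

Shortage = 21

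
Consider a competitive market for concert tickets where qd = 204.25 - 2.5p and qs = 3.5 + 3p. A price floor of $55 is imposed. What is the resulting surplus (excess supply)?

Surplus = 101.75

Equilibrium price would be p* = 36.5, so the floor at 55 binds.
At p = 55: qd = 66.75, qs = 168.5.
Surplus = 168.5 − 66.75 = 101.75.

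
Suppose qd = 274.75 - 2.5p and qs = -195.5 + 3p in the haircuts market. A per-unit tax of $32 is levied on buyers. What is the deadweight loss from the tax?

Deadweight loss = 7680/11

Pre-tax equilibrium: p* = 85.5, q* = 61.
Tax on buyers shifts demand to qd = 274.75 − 2.5(p + 32) = 194.75 - 2.5p.
194.75 - 2.5p = -195.5 + 3p gives seller price ps = 1561/22; buyers pay pb = 1561/22 + 32 = 2265/22.
New quantity: q = 274.75 − 2.5(2265/22) = 191/11.
DWL = ½ × 32 × (61 − 191/11) = 7680/11.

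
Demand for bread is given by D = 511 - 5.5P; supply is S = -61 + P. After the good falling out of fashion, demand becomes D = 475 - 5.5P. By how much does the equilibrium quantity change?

Original equilibrium: P* = 88, Q* = 27.
New equilibrium: 475 - 5.5P = -61 + P, so 536 = 6.5P and P' = 1072/13; Q' = 475 − 5.5(1072/13) = 279/13.
Change in quantity: 279/13 − 27 = -72/13.

ΔQ = -72/13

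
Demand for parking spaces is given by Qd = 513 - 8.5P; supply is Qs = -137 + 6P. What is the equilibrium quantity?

Q* = 3827/29

Set Qd = Qs: 513 - 8.5P = -137 + 6P.
650 = 14.5P, so P* = 1300/29.
Q* = 513 − 8.5(1300/29) = 3827/29.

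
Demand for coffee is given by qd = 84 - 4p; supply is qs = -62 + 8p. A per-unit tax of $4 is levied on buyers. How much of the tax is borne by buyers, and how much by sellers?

Pre-tax equilibrium: p* = 73/6, q* = 106/3.
Tax on buyers shifts demand to qd = 84 − 4(p + 4) = 68 - 4p.
68 - 4p = -62 + 8p gives seller price ps = 65/6; buyers pay pb = 65/6 + 4 = 89/6.
New quantity: q = 84 − 4(89/6) = 74/3.
Buyer burden = 89/6 − 73/6 = 8/3; seller burden = 73/6 − 65/6 = 4/3.

Buyers bear 8/3, sellers bear 4/3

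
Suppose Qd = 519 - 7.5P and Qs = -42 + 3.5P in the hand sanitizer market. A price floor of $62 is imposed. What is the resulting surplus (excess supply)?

Surplus = 121

Equilibrium price would be P* = 51, so the floor at 62 binds.
At P = 62: Qd = 54, Qs = 175.
Surplus = 175 − 54 = 121.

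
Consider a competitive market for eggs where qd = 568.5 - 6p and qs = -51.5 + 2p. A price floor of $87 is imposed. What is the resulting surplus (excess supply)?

Equilibrium price would be p* = 77.5, so the floor at 87 binds.
At p = 87: qd = 46.5, qs = 122.5.
Surplus = 122.5 − 46.5 = 76.

Surplus = 76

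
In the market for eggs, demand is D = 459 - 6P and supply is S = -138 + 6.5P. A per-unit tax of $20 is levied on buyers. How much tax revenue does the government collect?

Tax revenue = 2200.8

Pre-tax equilibrium: P* = 47.76, Q* = 172.44.
Tax on buyers shifts demand to D = 459 − 6(P + 20) = 339 - 6P.
339 - 6P = -138 + 6.5P gives seller price Ps = 38.16; buyers pay Pb = 38.16 + 20 = 58.16.
New quantity: Q = 459 − 6(58.16) = 110.04.
Revenue = 20 × 110.04 = 2200.8.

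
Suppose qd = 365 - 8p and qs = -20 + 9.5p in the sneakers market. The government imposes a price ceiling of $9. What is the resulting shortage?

Shortage = 227.5

Equilibrium price would be p* = 22, so the ceiling at 9 binds.
At p = 9: qd = 365 − 8(9) = 293, qs = -20 + 9.5(9) = 65.5.
Shortage = 293 − 65.5 = 227.5.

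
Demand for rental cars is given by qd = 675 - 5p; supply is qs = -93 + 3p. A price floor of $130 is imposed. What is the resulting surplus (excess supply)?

Surplus = 272

Equilibrium price would be p* = 96, so the floor at 130 binds.
At p = 130: qd = 25, qs = 297.
Surplus = 297 − 25 = 272.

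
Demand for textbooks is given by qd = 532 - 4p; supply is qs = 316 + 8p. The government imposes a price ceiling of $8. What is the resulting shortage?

Equilibrium price would be p* = 18, so the ceiling at 8 binds.
At p = 8: qd = 532 − 4(8) = 500, qs = 316 + 8(8) = 380.
Shortage = 500 − 380 = 120.

Shortage = 120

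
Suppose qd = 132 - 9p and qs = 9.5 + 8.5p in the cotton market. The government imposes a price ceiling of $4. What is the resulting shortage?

Shortage = 52.5

Equilibrium price would be p* = 7, so the ceiling at 4 binds.
At p = 4: qd = 132 − 9(4) = 96, qs = 9.5 + 8.5(4) = 43.5.
Shortage = 96 − 43.5 = 52.5.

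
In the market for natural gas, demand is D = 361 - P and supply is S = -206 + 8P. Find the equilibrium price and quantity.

P* = 63, Q* = 298

Set D = S: 361 - P = -206 + 8P.
567 = 9P, so P* = 63.
Q* = 361 − 1(63) = 298.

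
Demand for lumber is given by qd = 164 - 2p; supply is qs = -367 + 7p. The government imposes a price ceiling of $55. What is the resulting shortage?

Shortage = 36

Equilibrium price would be p* = 59, so the ceiling at 55 binds.
At p = 55: qd = 164 − 2(55) = 54, qs = -367 + 7(55) = 18.
Shortage = 54 − 18 = 36.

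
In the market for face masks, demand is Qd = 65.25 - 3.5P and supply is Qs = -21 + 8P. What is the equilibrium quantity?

Q* = 39

Set Qd = Qs: 65.25 - 3.5P = -21 + 8P.
86.25 = 11.5P, so P* = 7.5.
Q* = 65.25 − 3.5(7.5) = 39.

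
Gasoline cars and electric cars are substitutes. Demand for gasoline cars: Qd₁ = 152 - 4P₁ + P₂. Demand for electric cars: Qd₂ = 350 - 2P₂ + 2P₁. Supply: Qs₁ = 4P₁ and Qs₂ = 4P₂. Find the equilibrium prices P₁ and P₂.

P₁ = 631/23, P₂ = 1552/23

Market 1: 152 - 4P₁ + P₂ = 4P₁ → 8P₁ - P₂ = 152.
Market 2: 6P₂ - 2P₁ = 350.
Eliminating P₂: 6×(1) + 1×(2) gives 46P₁ = 1262, so P₁ = 631/23.
Back-substitute into (2): P₂ = (350 + 2×631/23) / 6 = 1552/23.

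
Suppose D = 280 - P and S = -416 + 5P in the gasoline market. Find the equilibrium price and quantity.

Set D = S: 280 - P = -416 + 5P.
696 = 6P, so P* = 116.
Q* = 280 − 1(116) = 164.

P* = 116, Q* = 164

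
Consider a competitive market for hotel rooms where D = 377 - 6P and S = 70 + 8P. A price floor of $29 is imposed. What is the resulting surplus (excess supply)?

Equilibrium price would be P* = 307/14, so the floor at 29 binds.
At P = 29: D = 203, S = 302.
Surplus = 302 − 203 = 99.

Surplus = 99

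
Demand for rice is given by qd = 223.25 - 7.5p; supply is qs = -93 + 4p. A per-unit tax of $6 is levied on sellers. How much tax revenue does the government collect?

Pre-tax equilibrium: p* = 27.5, q* = 17.
Tax on sellers shifts supply to qs = -93 + 4(p − 6) = -117 + 4p.
223.25 - 7.5p = -117 + 4p gives buyer price pb = 1361/46; sellers receive ps = 1361/46 − 6 = 1085/46.
New quantity: q = 223.25 − 7.5(1361/46) = 31/23.
Revenue = 6 × 31/23 = 186/23.

Tax revenue = 186/23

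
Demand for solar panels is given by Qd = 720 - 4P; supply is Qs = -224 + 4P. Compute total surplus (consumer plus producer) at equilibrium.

Equilibrium: 720 - 4P = -224 + 4P gives P* = 118, Q* = 248.
Demand choke price: P = 180; supply starts at P = 56.
CS = ½(180 − 118)(248) = 7688; PS = ½(118 − 56)(248) = 7688.

Total surplus = 15376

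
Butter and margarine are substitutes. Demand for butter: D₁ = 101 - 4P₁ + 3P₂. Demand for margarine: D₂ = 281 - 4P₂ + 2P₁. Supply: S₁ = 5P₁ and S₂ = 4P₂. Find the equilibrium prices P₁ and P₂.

P₁ = 1651/66, P₂ = 2731/66

Market 1: 101 - 4P₁ + 3P₂ = 5P₁ → 9P₁ - 3P₂ = 101.
Market 2: 8P₂ - 2P₁ = 281.
Eliminating P₂: 8×(1) + 3×(2) gives 66P₁ = 1651, so P₁ = 1651/66.
Back-substitute into (2): P₂ = (281 + 2×1651/66) / 8 = 2731/66.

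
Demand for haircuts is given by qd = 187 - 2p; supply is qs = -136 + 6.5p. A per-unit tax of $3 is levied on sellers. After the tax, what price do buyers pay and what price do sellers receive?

Pre-tax equilibrium: p* = 38, q* = 111.
Tax on sellers shifts supply to qs = -136 + 6.5(p − 3) = -155.5 + 6.5p.
187 - 2p = -155.5 + 6.5p gives buyer price pb = 685/17; sellers receive ps = 685/17 − 3 = 634/17.
New quantity: q = 187 − 2(685/17) = 1809/17.

Buyers pay 685/17, sellers receive 634/17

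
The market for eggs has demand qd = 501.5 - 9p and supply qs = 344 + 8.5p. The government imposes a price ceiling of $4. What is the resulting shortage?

Equilibrium price would be p* = 9, so the ceiling at 4 binds.
At p = 4: qd = 501.5 − 9(4) = 465.5, qs = 344 + 8.5(4) = 378.
Shortage = 465.5 − 378 = 87.5.

Shortage = 87.5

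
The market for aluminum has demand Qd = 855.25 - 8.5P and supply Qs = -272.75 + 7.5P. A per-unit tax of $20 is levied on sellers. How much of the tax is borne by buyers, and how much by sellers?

Pre-tax equilibrium: P* = 70.5, Q* = 256.
Tax on sellers shifts supply to Qs = -272.75 + 7.5(P − 20) = -422.75 + 7.5P.
855.25 - 8.5P = -422.75 + 7.5P gives buyer price Pb = 79.875; sellers receive Ps = 79.875 − 20 = 59.875.
New quantity: Q = 855.25 − 8.5(79.875) = 176.3125.
Buyer burden = 79.875 − 70.5 = 9.375; seller burden = 70.5 − 59.875 = 10.625.

Buyers bear $9.375, sellers bear $10.625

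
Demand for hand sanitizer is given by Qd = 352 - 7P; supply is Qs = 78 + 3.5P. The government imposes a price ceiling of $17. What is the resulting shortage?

Equilibrium price would be P* = 548/21, so the ceiling at 17 binds.
At P = 17: Qd = 352 − 7(17) = 233, Qs = 78 + 3.5(17) = 137.5.
Shortage = 233 − 137.5 = 95.5.

Shortage = 95.5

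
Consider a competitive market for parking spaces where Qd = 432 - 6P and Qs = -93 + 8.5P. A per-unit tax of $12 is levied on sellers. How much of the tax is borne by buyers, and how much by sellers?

Buyers bear 204/29, sellers bear 144/29

Pre-tax equilibrium: P* = 1050/29, Q* = 6228/29.
Tax on sellers shifts supply to Qs = -93 + 8.5(P − 12) = -195 + 8.5P.
432 - 6P = -195 + 8.5P gives buyer price Pb = 1254/29; sellers receive Ps = 1254/29 − 12 = 906/29.
New quantity: Q = 432 − 6(1254/29) = 5004/29.
Buyer burden = 1254/29 − 1050/29 = 204/29; seller burden = 1050/29 − 906/29 = 144/29.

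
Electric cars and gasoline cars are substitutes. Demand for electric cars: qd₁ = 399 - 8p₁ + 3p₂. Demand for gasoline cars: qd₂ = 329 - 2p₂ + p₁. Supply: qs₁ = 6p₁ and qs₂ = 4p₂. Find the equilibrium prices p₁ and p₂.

p₁ = 1127/27, p₂ = 5005/81

Market 1: 399 - 8p₁ + 3p₂ = 6p₁ → 14p₁ - 3p₂ = 399.
Market 2: 6p₂ - p₁ = 329.
Eliminating p₂: 6×(1) + 3×(2) gives 81p₁ = 3381, so p₁ = 1127/27.
Back-substitute into (2): p₂ = (329 + 1×1127/27) / 6 = 5005/81.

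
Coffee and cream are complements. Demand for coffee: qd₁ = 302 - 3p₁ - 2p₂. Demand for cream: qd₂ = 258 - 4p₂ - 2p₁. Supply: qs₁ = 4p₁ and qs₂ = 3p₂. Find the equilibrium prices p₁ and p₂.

Market 1: 302 - 3p₁ - 2p₂ = 4p₁ → 7p₁ + 2p₂ = 302.
Market 2: 7p₂ + 2p₁ = 258.
Eliminating p₂: 7×(1) − 2×(2) gives 45p₁ = 1598, so p₁ = 1598/45.
Back-substitute into (2): p₂ = (258 − 2×1598/45) / 7 = 1202/45.

p₁ = 1598/45, p₂ = 1202/45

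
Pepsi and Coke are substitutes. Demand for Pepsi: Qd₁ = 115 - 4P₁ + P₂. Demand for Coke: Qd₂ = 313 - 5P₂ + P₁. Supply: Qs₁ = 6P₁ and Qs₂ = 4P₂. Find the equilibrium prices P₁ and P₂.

Market 1: 115 - 4P₁ + P₂ = 6P₁ → 10P₁ - P₂ = 115.
Market 2: 9P₂ - P₁ = 313.
Eliminating P₂: 9×(1) + 1×(2) gives 89P₁ = 1348, so P₁ = 1348/89.
Back-substitute into (2): P₂ = (313 + 1×1348/89) / 9 = 3245/89.

P₁ = 1348/89, P₂ = 3245/89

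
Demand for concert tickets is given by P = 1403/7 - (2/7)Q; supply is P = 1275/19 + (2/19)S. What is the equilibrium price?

Set the two price expressions equal: 1403/7 - (2/7)Q = 1275/19 + (2/19)Q.
17732/133 = (52/133)Q, so Q* = 341.
P* = 1403/7 − (2/7)(341) = 103.

P* = 103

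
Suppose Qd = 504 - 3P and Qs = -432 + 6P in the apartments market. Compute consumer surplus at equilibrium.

Equilibrium: 504 - 3P = -432 + 6P gives P* = 104, Q* = 192.
Demand choke price (Qd = 0): P = 168.
CS = ½(168 − 104)(192) = 6144.

Consumer surplus = 6144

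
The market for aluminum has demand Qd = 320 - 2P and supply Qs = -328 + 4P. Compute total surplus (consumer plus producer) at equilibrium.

Equilibrium: 320 - 2P = -328 + 4P gives P* = 108, Q* = 104.
Demand choke price: P = 160; supply starts at P = 82.
CS = ½(160 − 108)(104) = 2704; PS = ½(108 − 82)(104) = 1352.

Total surplus = 4056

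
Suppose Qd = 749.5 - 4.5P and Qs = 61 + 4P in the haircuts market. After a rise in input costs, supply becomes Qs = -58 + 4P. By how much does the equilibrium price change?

ΔP = 14

Original equilibrium: P* = 81, Q* = 385.
New equilibrium: 749.5 - 4.5P = -58 + 4P, so 807.5 = 8.5P and P' = 95; Q' = 749.5 − 4.5(95) = 322.
Change in price: 95 − 81 = 14.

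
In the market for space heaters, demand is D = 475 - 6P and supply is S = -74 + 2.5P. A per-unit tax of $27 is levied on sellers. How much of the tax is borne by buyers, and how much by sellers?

Buyers bear 135/17, sellers bear 324/17

Pre-tax equilibrium: P* = 1098/17, Q* = 1487/17.
Tax on sellers shifts supply to S = -74 + 2.5(P − 27) = -141.5 + 2.5P.
475 - 6P = -141.5 + 2.5P gives buyer price Pb = 1233/17; sellers receive Ps = 1233/17 − 27 = 774/17.
New quantity: Q = 475 − 6(1233/17) = 677/17.
Buyer burden = 1233/17 − 1098/17 = 135/17; seller burden = 1098/17 − 774/17 = 324/17.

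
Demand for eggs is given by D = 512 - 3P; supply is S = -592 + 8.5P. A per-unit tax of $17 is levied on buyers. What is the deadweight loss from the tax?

Deadweight loss = 14739/46

Pre-tax equilibrium: P* = 96, Q* = 224.
Tax on buyers shifts demand to D = 512 − 3(P + 17) = 461 - 3P.
461 - 3P = -592 + 8.5P gives seller price Ps = 2106/23; buyers pay Pb = 2106/23 + 17 = 2497/23.
New quantity: Q = 512 − 3(2497/23) = 4285/23.
DWL = ½ × 17 × (224 − 4285/23) = 14739/46.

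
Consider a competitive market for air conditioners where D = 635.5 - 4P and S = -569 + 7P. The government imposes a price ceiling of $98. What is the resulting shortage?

Equilibrium price would be P* = 109.5, so the ceiling at 98 binds.
At P = 98: D = 635.5 − 4(98) = 243.5, S = -569 + 7(98) = 117.
Shortage = 243.5 − 117 = 126.5.

Shortage = 126.5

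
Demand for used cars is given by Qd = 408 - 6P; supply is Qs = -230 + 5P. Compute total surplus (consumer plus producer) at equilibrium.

Equilibrium: 408 - 6P = -230 + 5P gives P* = 58, Q* = 60.
Demand choke price: P = 68; supply starts at P = 46.
CS = ½(68 − 58)(60) = 300; PS = ½(58 − 46)(60) = 360.

Total surplus = 660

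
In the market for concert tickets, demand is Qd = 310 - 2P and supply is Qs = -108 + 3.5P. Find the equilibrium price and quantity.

Set Qd = Qs: 310 - 2P = -108 + 3.5P.
418 = 5.5P, so P* = 76.
Q* = 310 − 2(76) = 158.

P* = 76, Q* = 158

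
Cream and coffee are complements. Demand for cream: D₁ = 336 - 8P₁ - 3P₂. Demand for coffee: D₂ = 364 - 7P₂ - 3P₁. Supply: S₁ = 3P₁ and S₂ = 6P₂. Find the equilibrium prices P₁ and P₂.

P₁ = 1638/67, P₂ = 1498/67

Market 1: 336 - 8P₁ - 3P₂ = 3P₁ → 11P₁ + 3P₂ = 336.
Market 2: 13P₂ + 3P₁ = 364.
Eliminating P₂: 13×(1) − 3×(2) gives 134P₁ = 3276, so P₁ = 1638/67.
Back-substitute into (2): P₂ = (364 − 3×1638/67) / 13 = 1498/67.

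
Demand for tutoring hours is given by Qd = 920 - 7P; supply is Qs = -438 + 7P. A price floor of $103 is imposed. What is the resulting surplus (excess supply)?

Equilibrium price would be P* = 97, so the floor at 103 binds.
At P = 103: Qd = 199, Qs = 283.
Surplus = 283 − 199 = 84.

Surplus = 84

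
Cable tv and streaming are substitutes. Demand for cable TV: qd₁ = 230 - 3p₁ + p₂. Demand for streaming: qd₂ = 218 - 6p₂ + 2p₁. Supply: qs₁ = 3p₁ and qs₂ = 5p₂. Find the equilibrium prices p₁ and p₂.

p₁ = 42.9375, p₂ = 27.625

Market 1: 230 - 3p₁ + p₂ = 3p₁ → 6p₁ - p₂ = 230.
Market 2: 11p₂ - 2p₁ = 218.
Eliminating p₂: 11×(1) + 1×(2) gives 64p₁ = 2748, so p₁ = 42.9375.
Back-substitute into (2): p₂ = (218 + 2×42.9375) / 11 = 27.625.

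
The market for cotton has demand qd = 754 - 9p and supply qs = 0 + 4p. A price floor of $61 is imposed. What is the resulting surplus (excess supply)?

Equilibrium price would be p* = 58, so the floor at 61 binds.
At p = 61: qd = 205, qs = 244.
Surplus = 244 − 205 = 39.

Surplus = 39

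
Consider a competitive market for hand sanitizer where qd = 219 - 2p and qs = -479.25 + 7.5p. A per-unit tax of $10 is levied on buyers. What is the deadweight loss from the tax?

Pre-tax equilibrium: p* = 73.5, q* = 72.
Tax on buyers shifts demand to qd = 219 − 2(p + 10) = 199 - 2p.
199 - 2p = -479.25 + 7.5p gives seller price ps = 2713/38; buyers pay pb = 2713/38 + 10 = 3093/38.
New quantity: q = 219 − 2(3093/38) = 1068/19.
DWL = ½ × 10 × (72 − 1068/19) = 1500/19.

Deadweight loss = 1500/19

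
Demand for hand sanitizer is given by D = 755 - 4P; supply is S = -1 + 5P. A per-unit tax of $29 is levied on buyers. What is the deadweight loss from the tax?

Deadweight loss = 8410/9

Pre-tax equilibrium: P* = 84, Q* = 419.
Tax on buyers shifts demand to D = 755 − 4(P + 29) = 639 - 4P.
639 - 4P = -1 + 5P gives seller price Ps = 640/9; buyers pay Pb = 640/9 + 29 = 901/9.
New quantity: Q = 755 − 4(901/9) = 3191/9.
DWL = ½ × 29 × (419 − 3191/9) = 8410/9.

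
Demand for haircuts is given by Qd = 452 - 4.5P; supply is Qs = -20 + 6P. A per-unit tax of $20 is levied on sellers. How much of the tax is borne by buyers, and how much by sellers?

Pre-tax equilibrium: P* = 944/21, Q* = 1748/7.
Tax on sellers shifts supply to Qs = -20 + 6(P − 20) = -140 + 6P.
452 - 4.5P = -140 + 6P gives buyer price Pb = 1184/21; sellers receive Ps = 1184/21 − 20 = 764/21.
New quantity: Q = 452 − 4.5(1184/21) = 1388/7.
Buyer burden = 1184/21 − 944/21 = 80/7; seller burden = 944/21 − 764/21 = 60/7.

Buyers bear 80/7, sellers bear 60/7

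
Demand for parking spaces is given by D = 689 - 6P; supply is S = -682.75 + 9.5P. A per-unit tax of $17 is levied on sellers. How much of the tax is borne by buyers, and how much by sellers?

Pre-tax equilibrium: P* = 88.5, Q* = 158.
Tax on sellers shifts supply to S = -682.75 + 9.5(P − 17) = -844.25 + 9.5P.
689 - 6P = -844.25 + 9.5P gives buyer price Pb = 6133/62; sellers receive Ps = 6133/62 − 17 = 5079/62.
New quantity: Q = 689 − 6(6133/62) = 2960/31.
Buyer burden = 6133/62 − 88.5 = 323/31; seller burden = 88.5 − 5079/62 = 204/31.

Buyers bear 323/31, sellers bear 204/31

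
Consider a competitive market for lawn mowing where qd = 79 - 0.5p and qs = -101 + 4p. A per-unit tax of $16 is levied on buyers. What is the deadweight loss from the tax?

Pre-tax equilibrium: p* = 40, q* = 59.
Tax on buyers shifts demand to qd = 79 − 0.5(p + 16) = 71 - 0.5p.
71 - 0.5p = -101 + 4p gives seller price ps = 344/9; buyers pay pb = 344/9 + 16 = 488/9.
New quantity: q = 79 − 0.5(488/9) = 467/9.
DWL = ½ × 16 × (59 − 467/9) = 512/9.

Deadweight loss = 512/9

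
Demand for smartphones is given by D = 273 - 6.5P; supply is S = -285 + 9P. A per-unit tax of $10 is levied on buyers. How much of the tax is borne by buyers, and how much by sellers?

Buyers bear 180/31, sellers bear 130/31

Pre-tax equilibrium: P* = 36, Q* = 39.
Tax on buyers shifts demand to D = 273 − 6.5(P + 10) = 208 - 6.5P.
208 - 6.5P = -285 + 9P gives seller price Ps = 986/31; buyers pay Pb = 986/31 + 10 = 1296/31.
New quantity: Q = 273 − 6.5(1296/31) = 39/31.
Buyer burden = 1296/31 − 36 = 180/31; seller burden = 36 − 986/31 = 130/31.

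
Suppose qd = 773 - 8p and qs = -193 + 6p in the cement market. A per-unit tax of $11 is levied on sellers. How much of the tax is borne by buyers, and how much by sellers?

Buyers bear 33/7, sellers bear 44/7

Pre-tax equilibrium: p* = 69, q* = 221.
Tax on sellers shifts supply to qs = -193 + 6(p − 11) = -259 + 6p.
773 - 8p = -259 + 6p gives buyer price pb = 516/7; sellers receive ps = 516/7 − 11 = 439/7.
New quantity: q = 773 − 8(516/7) = 1283/7.
Buyer burden = 516/7 − 69 = 33/7; seller burden = 69 − 439/7 = 44/7.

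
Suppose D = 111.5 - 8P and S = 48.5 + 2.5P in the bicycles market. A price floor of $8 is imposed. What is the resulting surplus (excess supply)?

Surplus = 21

Equilibrium price would be P* = 6, so the floor at 8 binds.
At P = 8: D = 47.5, S = 68.5.
Surplus = 68.5 − 47.5 = 21.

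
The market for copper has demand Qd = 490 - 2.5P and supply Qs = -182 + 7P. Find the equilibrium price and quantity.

P* = 1344/19, Q* = 5950/19

Set Qd = Qs: 490 - 2.5P = -182 + 7P.
672 = 9.5P, so P* = 1344/19.
Q* = 490 − 2.5(1344/19) = 5950/19.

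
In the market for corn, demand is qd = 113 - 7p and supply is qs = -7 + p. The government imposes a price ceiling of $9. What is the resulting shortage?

Equilibrium price would be p* = 15, so the ceiling at 9 binds.
At p = 9: qd = 113 − 7(9) = 50, qs = -7 + 1(9) = 2.
Shortage = 50 − 2 = 48.

Shortage = 48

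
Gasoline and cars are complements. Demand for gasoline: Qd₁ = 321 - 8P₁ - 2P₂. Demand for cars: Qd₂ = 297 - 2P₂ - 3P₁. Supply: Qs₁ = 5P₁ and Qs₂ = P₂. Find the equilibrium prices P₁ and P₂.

P₁ = 123/11, P₂ = 966/11

Market 1: 321 - 8P₁ - 2P₂ = 5P₁ → 13P₁ + 2P₂ = 321.
Market 2: 3P₂ + 3P₁ = 297.
Eliminating P₂: 3×(1) − 2×(2) gives 33P₁ = 369, so P₁ = 123/11.
Back-substitute into (2): P₂ = (297 − 3×123/11) / 3 = 966/11.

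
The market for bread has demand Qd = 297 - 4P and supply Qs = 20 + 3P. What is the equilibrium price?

P* = 277/7

Set Qd = Qs: 297 - 4P = 20 + 3P.
277 = 7P, so P* = 277/7.
Q* = 297 − 4(277/7) = 971/7.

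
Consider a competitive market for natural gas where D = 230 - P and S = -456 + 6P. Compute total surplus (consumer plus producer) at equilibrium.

Total surplus = 10164

Equilibrium: 230 - P = -456 + 6P gives P* = 98, Q* = 132.
Demand choke price: P = 230; supply starts at P = 76.
CS = ½(230 − 98)(132) = 8712; PS = ½(98 − 76)(132) = 1452.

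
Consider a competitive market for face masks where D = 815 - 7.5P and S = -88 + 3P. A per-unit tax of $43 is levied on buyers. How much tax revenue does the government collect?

Tax revenue = 23435/7

Pre-tax equilibrium: P* = 86, Q* = 170.
Tax on buyers shifts demand to D = 815 − 7.5(P + 43) = 492.5 - 7.5P.
492.5 - 7.5P = -88 + 3P gives seller price Ps = 387/7; buyers pay Pb = 387/7 + 43 = 688/7.
New quantity: Q = 815 − 7.5(688/7) = 545/7.
Revenue = 43 × 545/7 = 23435/7.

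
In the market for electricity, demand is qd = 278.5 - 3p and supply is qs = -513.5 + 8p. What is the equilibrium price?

Set qd = qs: 278.5 - 3p = -513.5 + 8p.
792 = 11p, so p* = 72.
q* = 278.5 − 3(72) = 62.5.

p* = 72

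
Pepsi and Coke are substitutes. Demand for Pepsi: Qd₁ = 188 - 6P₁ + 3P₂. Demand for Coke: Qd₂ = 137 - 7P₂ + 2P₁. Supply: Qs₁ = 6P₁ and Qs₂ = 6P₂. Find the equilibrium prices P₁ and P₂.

P₁ = 571/30, P₂ = 202/15

Market 1: 188 - 6P₁ + 3P₂ = 6P₁ → 12P₁ - 3P₂ = 188.
Market 2: 13P₂ - 2P₁ = 137.
Eliminating P₂: 13×(1) + 3×(2) gives 150P₁ = 2855, so P₁ = 571/30.
Back-substitute into (2): P₂ = (137 + 2×571/30) / 13 = 202/15.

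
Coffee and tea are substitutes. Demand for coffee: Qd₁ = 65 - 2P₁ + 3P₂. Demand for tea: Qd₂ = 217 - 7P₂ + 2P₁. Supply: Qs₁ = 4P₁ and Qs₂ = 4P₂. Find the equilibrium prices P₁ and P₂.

P₁ = 683/30, P₂ = 358/15

Market 1: 65 - 2P₁ + 3P₂ = 4P₁ → 6P₁ - 3P₂ = 65.
Market 2: 11P₂ - 2P₁ = 217.
Eliminating P₂: 11×(1) + 3×(2) gives 60P₁ = 1366, so P₁ = 683/30.
Back-substitute into (2): P₂ = (217 + 2×683/30) / 11 = 358/15.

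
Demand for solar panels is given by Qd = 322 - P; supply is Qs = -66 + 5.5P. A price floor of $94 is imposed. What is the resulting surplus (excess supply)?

Equilibrium price would be P* = 776/13, so the floor at 94 binds.
At P = 94: Qd = 228, Qs = 451.
Surplus = 451 − 228 = 223.

Surplus = 223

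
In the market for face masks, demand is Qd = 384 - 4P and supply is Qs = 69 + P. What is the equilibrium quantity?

Set Qd = Qs: 384 - 4P = 69 + P.
315 = 5P, so P* = 63.
Q* = 384 − 4(63) = 132.

Q* = 132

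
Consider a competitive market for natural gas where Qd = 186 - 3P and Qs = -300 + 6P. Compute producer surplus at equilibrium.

Producer surplus = 48

Equilibrium: 186 - 3P = -300 + 6P gives P* = 54, Q* = 24.
Supply starts at P = 50 (where Qs = 0).
PS = ½(54 − 50)(24) = 48.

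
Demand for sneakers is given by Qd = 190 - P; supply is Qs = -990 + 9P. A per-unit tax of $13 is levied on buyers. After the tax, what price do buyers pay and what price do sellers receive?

Buyers pay $129.7, sellers receive $116.7

Pre-tax equilibrium: P* = 118, Q* = 72.
Tax on buyers shifts demand to Qd = 190 − 1(P + 13) = 177 - P.
177 - P = -990 + 9P gives seller price Ps = 116.7; buyers pay Pb = 116.7 + 13 = 129.7.
New quantity: Q = 190 − 1(129.7) = 60.3.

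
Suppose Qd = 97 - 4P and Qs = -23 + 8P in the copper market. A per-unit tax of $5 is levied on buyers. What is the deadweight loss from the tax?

Deadweight loss = 100/3

Pre-tax equilibrium: P* = 10, Q* = 57.
Tax on buyers shifts demand to Qd = 97 − 4(P + 5) = 77 - 4P.
77 - 4P = -23 + 8P gives seller price Ps = 25/3; buyers pay Pb = 25/3 + 5 = 40/3.
New quantity: Q = 97 − 4(40/3) = 131/3.
DWL = ½ × 5 × (57 − 131/3) = 100/3.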